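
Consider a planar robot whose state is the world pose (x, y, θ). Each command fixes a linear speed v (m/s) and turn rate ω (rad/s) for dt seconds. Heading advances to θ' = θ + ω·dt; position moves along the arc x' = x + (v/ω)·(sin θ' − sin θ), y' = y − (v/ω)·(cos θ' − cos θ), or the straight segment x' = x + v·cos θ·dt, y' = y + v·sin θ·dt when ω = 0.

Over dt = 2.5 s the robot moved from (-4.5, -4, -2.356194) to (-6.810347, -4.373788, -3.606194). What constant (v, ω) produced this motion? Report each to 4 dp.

Δθ = -3.606194 − -2.356194 = -1.250000
ω = Δθ/dt = -1.250000/2.5 = -0.5000
R = Δx/(sin θ' − sin θ) = -2.0000
v = R·ω = -2.0000·-0.5000 = 1.0000

v = 1.0000, ω = -0.5000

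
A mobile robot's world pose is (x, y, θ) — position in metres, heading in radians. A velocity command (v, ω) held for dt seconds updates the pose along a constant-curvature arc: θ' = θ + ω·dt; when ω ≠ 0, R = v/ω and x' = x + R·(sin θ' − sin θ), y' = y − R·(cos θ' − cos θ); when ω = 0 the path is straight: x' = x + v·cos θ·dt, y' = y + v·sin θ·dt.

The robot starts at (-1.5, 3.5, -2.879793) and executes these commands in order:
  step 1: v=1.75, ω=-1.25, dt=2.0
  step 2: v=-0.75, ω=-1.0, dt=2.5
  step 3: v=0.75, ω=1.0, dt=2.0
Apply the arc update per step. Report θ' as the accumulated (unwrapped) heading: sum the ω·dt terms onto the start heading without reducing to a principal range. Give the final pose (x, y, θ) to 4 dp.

step 1: θ'=-5.3798 (R=-1.4000) → pose (-2.9620, 5.7188, -5.3798)
step 2: θ'=-7.8798 (R=0.7500) → pose (-4.3008, 6.2024, -7.8798)
step 3: θ'=-5.8798 (R=0.7500) → pose (-3.2566, 5.4932, -5.8798)

(-3.2566, 5.4932, -5.8798)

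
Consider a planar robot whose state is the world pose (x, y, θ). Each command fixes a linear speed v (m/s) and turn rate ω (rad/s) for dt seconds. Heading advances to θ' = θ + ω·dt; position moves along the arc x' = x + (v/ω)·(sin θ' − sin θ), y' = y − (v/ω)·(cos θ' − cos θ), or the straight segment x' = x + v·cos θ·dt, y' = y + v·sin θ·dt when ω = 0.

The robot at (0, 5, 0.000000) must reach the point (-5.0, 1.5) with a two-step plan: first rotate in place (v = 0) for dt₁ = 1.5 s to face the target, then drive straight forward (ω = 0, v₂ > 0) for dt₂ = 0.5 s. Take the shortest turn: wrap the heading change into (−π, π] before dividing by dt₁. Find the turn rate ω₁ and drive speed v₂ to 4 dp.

ω₁ = -1.6872, v₂ = 12.2066

heading to target = atan2(1.5−5, -5−0) = -2.5309
Δθ = wrap(-2.5309 − 0.0000) = -2.5309; ω₁ = Δθ/dt₁ = -1.6872
distance = √((-5−0)² + (1.5−5)²) = 6.1033; v₂ = distance/dt₂ = 12.2066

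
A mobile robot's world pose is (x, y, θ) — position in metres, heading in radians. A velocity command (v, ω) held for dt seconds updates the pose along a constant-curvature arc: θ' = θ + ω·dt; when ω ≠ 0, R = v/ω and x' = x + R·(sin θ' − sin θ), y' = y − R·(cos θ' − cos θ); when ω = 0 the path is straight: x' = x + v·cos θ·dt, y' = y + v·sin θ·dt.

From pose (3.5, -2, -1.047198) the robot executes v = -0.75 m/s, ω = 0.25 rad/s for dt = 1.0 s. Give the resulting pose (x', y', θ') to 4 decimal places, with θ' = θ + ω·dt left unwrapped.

θ' = -1.0472 + 0.25·1.0 = -0.7972
R = v/ω = -0.75/0.25 = -3.0000
x' = 3.5 + -3.0000·(sin -0.7972 − sin -1.0472) = 3.0481
y' = -2 − -3.0000·(cos -0.7972 − cos -1.0472) = -1.4039

(3.0481, -1.4039, -0.7972)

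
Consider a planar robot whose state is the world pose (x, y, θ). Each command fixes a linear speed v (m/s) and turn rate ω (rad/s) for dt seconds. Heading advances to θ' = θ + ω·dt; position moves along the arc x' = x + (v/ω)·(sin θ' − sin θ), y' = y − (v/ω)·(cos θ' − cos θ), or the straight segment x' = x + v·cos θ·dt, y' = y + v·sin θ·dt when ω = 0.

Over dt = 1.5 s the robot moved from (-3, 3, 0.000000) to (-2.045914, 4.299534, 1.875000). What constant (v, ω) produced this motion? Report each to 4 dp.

Δθ = 1.875000 − 0.000000 = 1.875000
ω = Δθ/dt = 1.875000/1.5 = 1.2500
R = −Δy/(cos θ' − cos θ) = 1.0000
v = R·ω = 1.0000·1.2500 = 1.2500

v = 1.2500, ω = 1.2500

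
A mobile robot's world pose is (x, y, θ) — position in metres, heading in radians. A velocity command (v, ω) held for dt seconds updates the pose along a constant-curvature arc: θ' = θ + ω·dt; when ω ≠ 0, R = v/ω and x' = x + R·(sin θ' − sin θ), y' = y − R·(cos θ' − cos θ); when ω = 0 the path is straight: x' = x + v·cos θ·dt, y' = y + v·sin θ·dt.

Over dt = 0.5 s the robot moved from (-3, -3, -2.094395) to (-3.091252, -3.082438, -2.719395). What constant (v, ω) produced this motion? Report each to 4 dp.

v = 0.2500, ω = -1.2500

Δθ = -2.719395 − -2.094395 = -0.625000
ω = Δθ/dt = -0.625000/0.5 = -1.2500
R = Δx/(sin θ' − sin θ) = -0.2000
v = R·ω = -0.2000·-1.2500 = 0.2500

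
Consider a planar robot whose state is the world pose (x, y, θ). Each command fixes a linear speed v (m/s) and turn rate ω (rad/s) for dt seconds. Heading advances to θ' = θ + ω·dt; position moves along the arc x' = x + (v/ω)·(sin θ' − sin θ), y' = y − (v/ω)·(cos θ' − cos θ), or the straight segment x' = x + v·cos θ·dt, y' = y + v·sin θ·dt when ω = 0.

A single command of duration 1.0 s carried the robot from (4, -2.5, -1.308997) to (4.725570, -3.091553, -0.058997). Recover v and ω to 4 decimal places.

v = 1.0000, ω = 1.2500

Δθ = -0.058997 − -1.308997 = 1.250000
ω = Δθ/dt = 1.250000/1.0 = 1.2500
R = Δx/(sin θ' − sin θ) = 0.8000
v = R·ω = 0.8000·1.2500 = 1.0000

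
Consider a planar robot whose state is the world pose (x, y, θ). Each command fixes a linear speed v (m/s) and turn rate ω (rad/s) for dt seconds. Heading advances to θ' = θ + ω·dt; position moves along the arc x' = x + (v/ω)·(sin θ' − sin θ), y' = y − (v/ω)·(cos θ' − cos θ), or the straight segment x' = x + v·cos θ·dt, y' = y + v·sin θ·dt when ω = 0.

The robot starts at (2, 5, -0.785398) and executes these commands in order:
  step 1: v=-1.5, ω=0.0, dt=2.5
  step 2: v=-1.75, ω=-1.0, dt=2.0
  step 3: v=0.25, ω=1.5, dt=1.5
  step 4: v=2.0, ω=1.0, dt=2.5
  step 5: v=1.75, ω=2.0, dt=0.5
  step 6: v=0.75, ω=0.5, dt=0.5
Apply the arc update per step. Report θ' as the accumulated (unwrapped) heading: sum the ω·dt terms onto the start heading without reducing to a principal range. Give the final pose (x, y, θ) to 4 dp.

step 1: θ'=-0.7854 (straight) → pose (-0.6517, 7.6516, -0.7854)
step 2: θ'=-2.7854 (R=1.7500) → pose (-0.0245, 10.5292, -2.7854)
step 3: θ'=-0.5354 (R=0.1667) → pose (-0.0514, 10.2297, -0.5354)
step 4: θ'=1.9646 (R=2.0000) → pose (2.8159, 12.7172, 1.9646)
step 5: θ'=2.9646 (R=0.8750) → pose (2.1619, 13.2428, 2.9646)
step 6: θ'=3.2146 (R=1.5000) → pose (1.7884, 13.2623, 3.2146)

(1.7884, 13.2623, 3.2146)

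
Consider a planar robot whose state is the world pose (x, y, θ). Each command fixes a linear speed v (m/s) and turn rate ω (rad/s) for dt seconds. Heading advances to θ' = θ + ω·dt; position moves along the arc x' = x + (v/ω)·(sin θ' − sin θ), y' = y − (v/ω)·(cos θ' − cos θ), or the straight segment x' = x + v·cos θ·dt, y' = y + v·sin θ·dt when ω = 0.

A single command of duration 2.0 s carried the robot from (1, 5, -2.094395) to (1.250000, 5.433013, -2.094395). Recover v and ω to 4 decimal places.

Δθ = -2.094395 − -2.094395 = 0.000000
ω = Δθ/dt = 0.000000/2.0 = 0.0000
ω = 0 → v = (Δx·cos θ + Δy·sin θ)/dt = -0.2500

v = -0.2500, ω = 0.0000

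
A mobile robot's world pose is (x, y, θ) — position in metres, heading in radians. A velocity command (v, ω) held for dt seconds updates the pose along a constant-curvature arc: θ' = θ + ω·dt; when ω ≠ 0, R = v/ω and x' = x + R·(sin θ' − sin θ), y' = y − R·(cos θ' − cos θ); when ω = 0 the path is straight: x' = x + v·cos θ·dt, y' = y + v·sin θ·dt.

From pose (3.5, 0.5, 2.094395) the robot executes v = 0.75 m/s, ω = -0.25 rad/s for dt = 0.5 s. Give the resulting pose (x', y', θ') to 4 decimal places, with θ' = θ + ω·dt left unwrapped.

θ' = 2.0944 + -0.25·0.5 = 1.9694
R = v/ω = 0.75/-0.25 = -3.0000
x' = 3.5 + -3.0000·(sin 1.9694 − sin 2.0944) = 3.3333
y' = 0.5 − -3.0000·(cos 1.9694 − cos 2.0944) = 0.8356

(3.3333, 0.8356, 1.9694)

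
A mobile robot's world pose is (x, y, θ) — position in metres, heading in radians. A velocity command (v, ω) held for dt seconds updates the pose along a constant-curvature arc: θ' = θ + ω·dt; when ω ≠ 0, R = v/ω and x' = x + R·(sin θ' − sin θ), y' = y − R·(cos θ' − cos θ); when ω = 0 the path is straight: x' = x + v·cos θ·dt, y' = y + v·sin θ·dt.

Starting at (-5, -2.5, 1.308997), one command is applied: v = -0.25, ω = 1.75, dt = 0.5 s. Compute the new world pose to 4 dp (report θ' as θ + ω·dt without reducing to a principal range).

θ' = 1.3090 + 1.75·0.5 = 2.1840
R = v/ω = -0.25/1.75 = -0.1429
x' = -5 + -0.1429·(sin 2.1840 − sin 1.3090) = -4.9788
y' = -2.5 − -0.1429·(cos 2.1840 − cos 1.3090) = -2.6192

(-4.9788, -2.6192, 2.1840)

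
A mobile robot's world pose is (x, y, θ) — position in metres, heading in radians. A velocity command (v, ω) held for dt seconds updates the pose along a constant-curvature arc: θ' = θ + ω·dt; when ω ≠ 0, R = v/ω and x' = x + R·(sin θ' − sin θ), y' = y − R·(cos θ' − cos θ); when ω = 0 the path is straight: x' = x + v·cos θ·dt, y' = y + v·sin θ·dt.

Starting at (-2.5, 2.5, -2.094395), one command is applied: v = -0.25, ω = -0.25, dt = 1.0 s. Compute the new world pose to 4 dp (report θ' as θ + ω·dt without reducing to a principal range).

(-2.3494, 2.6987, -2.3444)

θ' = -2.0944 + -0.25·1.0 = -2.3444
R = v/ω = -0.25/-0.25 = 1.0000
x' = -2.5 + 1.0000·(sin -2.3444 − sin -2.0944) = -2.3494
y' = 2.5 − 1.0000·(cos -2.3444 − cos -2.0944) = 2.6987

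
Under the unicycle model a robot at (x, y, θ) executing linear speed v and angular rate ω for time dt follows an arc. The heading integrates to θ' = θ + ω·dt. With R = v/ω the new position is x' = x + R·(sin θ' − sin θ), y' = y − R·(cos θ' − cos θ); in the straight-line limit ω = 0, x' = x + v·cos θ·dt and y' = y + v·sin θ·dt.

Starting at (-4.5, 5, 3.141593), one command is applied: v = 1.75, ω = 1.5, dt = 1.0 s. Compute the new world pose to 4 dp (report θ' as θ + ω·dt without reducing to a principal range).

(-5.6637, 3.9159, 4.6416)

θ' = 3.1416 + 1.5·1.0 = 4.6416
R = v/ω = 1.75/1.5 = 1.1667
x' = -4.5 + 1.1667·(sin 4.6416 − sin 3.1416) = -5.6637
y' = 5 − 1.1667·(cos 4.6416 − cos 3.1416) = 3.9159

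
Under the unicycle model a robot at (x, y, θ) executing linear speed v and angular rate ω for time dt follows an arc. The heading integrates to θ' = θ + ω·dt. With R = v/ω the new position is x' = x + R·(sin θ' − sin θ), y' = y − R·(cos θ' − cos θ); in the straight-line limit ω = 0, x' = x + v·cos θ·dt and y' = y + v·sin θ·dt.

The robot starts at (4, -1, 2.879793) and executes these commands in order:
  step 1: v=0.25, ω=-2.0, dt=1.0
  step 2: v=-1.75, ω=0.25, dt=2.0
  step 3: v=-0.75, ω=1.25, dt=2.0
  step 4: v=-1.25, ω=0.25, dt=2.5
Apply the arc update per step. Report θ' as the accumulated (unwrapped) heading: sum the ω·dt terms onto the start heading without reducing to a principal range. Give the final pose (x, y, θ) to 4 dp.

(4.9783, -1.8217, 4.5048)

step 1: θ'=0.8798 (R=-0.1250) → pose (3.9360, -0.7996, 0.8798)
step 2: θ'=1.3798 (R=-7.0000) → pose (2.4576, -3.9319, 1.3798)
step 3: θ'=3.8798 (R=-0.6000) → pose (3.4504, -4.4896, 3.8798)
step 4: θ'=4.5048 (R=-5.0000) → pose (4.9783, -1.8217, 4.5048)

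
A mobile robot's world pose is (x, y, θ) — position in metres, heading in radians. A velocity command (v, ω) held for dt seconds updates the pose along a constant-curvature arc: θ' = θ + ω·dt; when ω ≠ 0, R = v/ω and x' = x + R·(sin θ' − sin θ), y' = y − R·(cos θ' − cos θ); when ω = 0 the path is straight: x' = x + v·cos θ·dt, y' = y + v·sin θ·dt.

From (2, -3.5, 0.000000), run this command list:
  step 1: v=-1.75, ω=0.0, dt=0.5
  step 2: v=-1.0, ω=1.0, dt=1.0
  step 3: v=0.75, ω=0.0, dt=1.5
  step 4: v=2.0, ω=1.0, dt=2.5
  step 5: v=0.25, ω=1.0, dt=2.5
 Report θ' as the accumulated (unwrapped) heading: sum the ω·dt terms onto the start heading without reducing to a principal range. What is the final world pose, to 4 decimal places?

step 1: θ'=0.0000 (straight) → pose (1.1250, -3.5000, 0.0000)
step 2: θ'=1.0000 (R=-1.0000) → pose (0.2835, -3.9597, 1.0000)
step 3: θ'=1.0000 (straight) → pose (0.8914, -3.0130, 1.0000)
step 4: θ'=3.5000 (R=2.0000) → pose (-1.4931, -0.0595, 3.5000)
step 5: θ'=6.0000 (R=0.2500) → pose (-1.4753, -0.5337, 6.0000)

(-1.4753, -0.5337, 6.0000)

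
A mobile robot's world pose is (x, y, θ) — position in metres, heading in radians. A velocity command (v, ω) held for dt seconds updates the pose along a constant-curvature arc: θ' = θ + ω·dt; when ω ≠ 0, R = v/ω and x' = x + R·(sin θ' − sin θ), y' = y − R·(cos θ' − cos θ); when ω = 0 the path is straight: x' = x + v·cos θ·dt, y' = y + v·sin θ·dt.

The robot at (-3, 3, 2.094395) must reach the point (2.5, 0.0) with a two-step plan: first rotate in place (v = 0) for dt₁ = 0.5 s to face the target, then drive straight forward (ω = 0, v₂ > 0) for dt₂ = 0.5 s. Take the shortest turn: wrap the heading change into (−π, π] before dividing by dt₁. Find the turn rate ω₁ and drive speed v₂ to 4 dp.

heading to target = atan2(0−3, 2.5−-3) = -0.4993
Δθ = wrap(-0.4993 − 2.0944) = -2.5937; ω₁ = Δθ/dt₁ = -5.1875
distance = √((2.5−-3)² + (0−3)²) = 6.2650; v₂ = distance/dt₂ = 12.5300

ω₁ = -5.1875, v₂ = 12.5300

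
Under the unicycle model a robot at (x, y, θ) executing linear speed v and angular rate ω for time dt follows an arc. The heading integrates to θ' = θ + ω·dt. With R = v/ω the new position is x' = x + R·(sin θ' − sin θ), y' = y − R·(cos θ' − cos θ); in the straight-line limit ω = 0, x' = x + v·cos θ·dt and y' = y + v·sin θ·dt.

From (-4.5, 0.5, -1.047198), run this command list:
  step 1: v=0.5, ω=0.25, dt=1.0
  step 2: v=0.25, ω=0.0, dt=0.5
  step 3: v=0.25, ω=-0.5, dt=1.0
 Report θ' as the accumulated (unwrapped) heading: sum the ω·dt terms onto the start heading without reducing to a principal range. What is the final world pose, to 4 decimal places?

(-3.9877, -0.2011, -1.2972)

step 1: θ'=-0.7972 (R=2.0000) → pose (-4.1988, 0.1026, -0.7972)
step 2: θ'=-0.7972 (straight) → pose (-4.1114, 0.0131, -0.7972)
step 3: θ'=-1.2972 (R=-0.5000) → pose (-3.9877, -0.2011, -1.2972)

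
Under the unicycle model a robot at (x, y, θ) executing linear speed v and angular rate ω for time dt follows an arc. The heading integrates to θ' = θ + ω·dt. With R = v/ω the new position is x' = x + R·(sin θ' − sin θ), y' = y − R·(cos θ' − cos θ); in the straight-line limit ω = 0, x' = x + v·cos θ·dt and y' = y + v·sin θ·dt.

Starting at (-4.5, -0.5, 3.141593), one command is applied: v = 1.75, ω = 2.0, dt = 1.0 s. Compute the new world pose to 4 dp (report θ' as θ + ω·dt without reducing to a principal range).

(-5.2956, -1.7391, 5.1416)

θ' = 3.1416 + 2.0·1.0 = 5.1416
R = v/ω = 1.75/2.0 = 0.8750
x' = -4.5 + 0.8750·(sin 5.1416 − sin 3.1416) = -5.2956
y' = -0.5 − 0.8750·(cos 5.1416 − cos 3.1416) = -1.7391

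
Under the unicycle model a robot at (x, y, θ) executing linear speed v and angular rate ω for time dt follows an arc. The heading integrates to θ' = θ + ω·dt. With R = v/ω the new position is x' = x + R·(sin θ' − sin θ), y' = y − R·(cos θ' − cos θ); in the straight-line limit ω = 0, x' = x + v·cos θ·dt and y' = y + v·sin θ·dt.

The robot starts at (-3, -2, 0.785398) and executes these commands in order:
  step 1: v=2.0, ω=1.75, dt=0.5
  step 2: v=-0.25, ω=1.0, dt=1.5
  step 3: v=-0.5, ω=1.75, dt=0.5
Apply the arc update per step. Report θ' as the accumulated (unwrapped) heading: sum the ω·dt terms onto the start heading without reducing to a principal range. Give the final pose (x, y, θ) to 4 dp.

(-2.1988, -1.2105, 4.0354)

step 1: θ'=1.6604 (R=1.1429) → pose (-2.6698, -1.0896, 1.6604)
step 2: θ'=3.1604 (R=-0.2500) → pose (-2.4162, -1.3172, 3.1604)
step 3: θ'=4.0354 (R=-0.2857) → pose (-2.1988, -1.2105, 4.0354)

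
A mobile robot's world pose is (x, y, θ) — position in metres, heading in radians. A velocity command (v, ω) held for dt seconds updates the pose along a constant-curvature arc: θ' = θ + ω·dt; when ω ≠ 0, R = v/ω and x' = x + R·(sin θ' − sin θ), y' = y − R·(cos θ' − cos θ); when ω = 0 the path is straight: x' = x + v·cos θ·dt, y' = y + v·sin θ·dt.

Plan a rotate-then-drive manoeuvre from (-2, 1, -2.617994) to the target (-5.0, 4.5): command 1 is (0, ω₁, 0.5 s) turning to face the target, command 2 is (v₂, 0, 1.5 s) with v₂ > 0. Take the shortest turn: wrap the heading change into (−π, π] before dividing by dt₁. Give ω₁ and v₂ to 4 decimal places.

ω₁ = -2.7715, v₂ = 3.0732

heading to target = atan2(4.5−1, -5−-2) = 2.2794
Δθ = wrap(2.2794 − -2.6180) = -1.3858; ω₁ = Δθ/dt₁ = -2.7715
distance = √((-5−-2)² + (4.5−1)²) = 4.6098; v₂ = distance/dt₂ = 3.0732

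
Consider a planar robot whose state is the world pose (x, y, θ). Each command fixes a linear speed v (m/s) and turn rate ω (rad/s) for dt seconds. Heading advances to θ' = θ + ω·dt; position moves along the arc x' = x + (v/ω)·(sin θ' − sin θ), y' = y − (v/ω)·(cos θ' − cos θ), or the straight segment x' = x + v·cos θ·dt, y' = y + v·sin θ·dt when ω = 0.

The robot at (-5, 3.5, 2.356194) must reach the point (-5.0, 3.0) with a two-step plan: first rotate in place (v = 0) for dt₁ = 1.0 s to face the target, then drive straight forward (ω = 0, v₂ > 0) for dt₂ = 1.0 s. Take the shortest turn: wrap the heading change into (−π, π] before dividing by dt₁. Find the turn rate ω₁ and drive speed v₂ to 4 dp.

heading to target = atan2(3−3.5, -5−-5) = -1.5708
Δθ = wrap(-1.5708 − 2.3562) = 2.3562; ω₁ = Δθ/dt₁ = 2.3562
distance = √((-5−-5)² + (3−3.5)²) = 0.5000; v₂ = distance/dt₂ = 0.5000

ω₁ = 2.3562, v₂ = 0.5000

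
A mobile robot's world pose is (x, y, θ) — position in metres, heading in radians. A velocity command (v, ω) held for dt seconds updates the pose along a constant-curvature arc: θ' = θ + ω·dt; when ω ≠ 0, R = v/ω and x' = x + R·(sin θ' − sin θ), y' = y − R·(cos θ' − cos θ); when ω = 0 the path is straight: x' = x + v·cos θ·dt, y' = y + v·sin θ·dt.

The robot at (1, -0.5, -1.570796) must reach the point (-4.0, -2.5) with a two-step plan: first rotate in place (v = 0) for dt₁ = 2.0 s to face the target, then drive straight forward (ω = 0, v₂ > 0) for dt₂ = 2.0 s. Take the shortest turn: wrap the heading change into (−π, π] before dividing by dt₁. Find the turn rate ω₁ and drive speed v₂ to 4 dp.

ω₁ = -0.5951, v₂ = 2.6926

heading to target = atan2(-2.5−-0.5, -4−1) = -2.7611
Δθ = wrap(-2.7611 − -1.5708) = -1.1903; ω₁ = Δθ/dt₁ = -0.5951
distance = √((-4−1)² + (-2.5−-0.5)²) = 5.3852; v₂ = distance/dt₂ = 2.6926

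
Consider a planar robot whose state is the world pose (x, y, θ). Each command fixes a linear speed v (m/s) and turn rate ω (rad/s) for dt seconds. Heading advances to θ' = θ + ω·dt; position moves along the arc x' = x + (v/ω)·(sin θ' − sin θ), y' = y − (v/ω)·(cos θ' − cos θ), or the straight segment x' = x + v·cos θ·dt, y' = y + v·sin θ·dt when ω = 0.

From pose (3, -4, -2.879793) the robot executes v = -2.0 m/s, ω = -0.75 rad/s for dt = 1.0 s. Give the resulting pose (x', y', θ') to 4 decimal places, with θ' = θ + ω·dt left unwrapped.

θ' = -2.8798 + -0.75·1.0 = -3.6298
R = v/ω = -2.0/-0.75 = 2.6667
x' = 3 + 2.6667·(sin -3.6298 − sin -2.8798) = 4.9410
y' = -4 − 2.6667·(cos -3.6298 − cos -2.8798) = -4.2207

(4.9410, -4.2207, -3.6298)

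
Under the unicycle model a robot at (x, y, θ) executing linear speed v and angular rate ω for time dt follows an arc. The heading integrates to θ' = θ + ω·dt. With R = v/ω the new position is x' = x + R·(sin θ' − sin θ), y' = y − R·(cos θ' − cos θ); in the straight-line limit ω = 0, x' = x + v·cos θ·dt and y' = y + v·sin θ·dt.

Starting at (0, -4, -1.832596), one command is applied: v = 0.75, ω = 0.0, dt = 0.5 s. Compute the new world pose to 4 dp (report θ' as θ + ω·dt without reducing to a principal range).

θ' = -1.8326 + 0.0·0.5 = -1.8326
ω = 0 → straight: x' = 0 + 0.75·cos(-1.8326)·0.5 = -0.0971
y' = -4 + 0.75·sin(-1.8326)·0.5 = -4.3622

(-0.0971, -4.3622, -1.8326)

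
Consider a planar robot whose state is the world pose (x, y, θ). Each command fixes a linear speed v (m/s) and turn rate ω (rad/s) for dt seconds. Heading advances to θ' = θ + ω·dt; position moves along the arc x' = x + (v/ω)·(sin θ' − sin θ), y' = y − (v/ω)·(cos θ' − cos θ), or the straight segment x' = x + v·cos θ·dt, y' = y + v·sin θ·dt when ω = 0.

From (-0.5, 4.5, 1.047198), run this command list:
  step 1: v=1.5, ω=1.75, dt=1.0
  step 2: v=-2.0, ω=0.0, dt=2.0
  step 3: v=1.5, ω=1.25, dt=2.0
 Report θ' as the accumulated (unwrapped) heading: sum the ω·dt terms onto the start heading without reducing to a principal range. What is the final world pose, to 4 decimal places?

(1.4065, 2.5929, 5.2972)

step 1: θ'=2.7972 (R=0.8571) → pose (-0.9529, 5.7354, 2.7972)
step 2: θ'=2.7972 (straight) → pose (2.8122, 4.3849, 2.7972)
step 3: θ'=5.2972 (R=1.2000) → pose (1.4065, 2.5929, 5.2972)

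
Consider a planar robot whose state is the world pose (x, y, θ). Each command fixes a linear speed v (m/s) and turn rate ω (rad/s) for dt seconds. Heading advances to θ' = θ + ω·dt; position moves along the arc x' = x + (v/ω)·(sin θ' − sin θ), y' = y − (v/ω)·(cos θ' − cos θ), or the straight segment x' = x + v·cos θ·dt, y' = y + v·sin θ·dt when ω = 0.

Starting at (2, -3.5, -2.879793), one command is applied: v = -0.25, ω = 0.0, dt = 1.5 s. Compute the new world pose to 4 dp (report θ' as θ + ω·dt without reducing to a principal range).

θ' = -2.8798 + 0.0·1.5 = -2.8798
ω = 0 → straight: x' = 2 + -0.25·cos(-2.8798)·1.5 = 2.3622
y' = -3.5 + -0.25·sin(-2.8798)·1.5 = -3.4029

(2.3622, -3.4029, -2.8798)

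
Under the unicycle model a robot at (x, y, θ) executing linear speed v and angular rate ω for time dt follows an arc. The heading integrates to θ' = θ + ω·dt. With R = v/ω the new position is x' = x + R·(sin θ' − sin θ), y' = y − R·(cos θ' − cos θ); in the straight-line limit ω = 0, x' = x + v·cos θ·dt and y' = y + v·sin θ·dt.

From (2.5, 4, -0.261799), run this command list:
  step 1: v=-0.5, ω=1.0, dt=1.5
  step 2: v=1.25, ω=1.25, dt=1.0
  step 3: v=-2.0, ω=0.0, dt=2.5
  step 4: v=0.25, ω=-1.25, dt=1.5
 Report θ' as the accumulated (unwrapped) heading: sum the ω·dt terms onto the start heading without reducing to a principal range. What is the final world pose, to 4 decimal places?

step 1: θ'=1.2382 (R=-0.5000) → pose (1.8980, 3.6803, 1.2382)
step 2: θ'=2.4882 (R=1.0000) → pose (1.5607, 4.8008, 2.4882)
step 3: θ'=2.4882 (straight) → pose (5.5308, 1.7614, 2.4882)
step 4: θ'=0.6132 (R=-0.2000) → pose (5.5373, 2.0838, 0.6132)

(5.5373, 2.0838, 0.6132)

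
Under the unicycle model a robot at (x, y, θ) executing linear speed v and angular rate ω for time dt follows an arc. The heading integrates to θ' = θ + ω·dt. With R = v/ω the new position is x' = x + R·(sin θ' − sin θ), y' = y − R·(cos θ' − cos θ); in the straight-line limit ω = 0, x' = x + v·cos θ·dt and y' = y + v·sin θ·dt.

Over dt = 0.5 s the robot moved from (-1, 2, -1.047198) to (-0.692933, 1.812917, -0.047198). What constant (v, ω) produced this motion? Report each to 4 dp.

Δθ = -0.047198 − -1.047198 = 1.000000
ω = Δθ/dt = 1.000000/0.5 = 2.0000
R = Δx/(sin θ' − sin θ) = 0.3750
v = R·ω = 0.3750·2.0000 = 0.7500

v = 0.7500, ω = 2.0000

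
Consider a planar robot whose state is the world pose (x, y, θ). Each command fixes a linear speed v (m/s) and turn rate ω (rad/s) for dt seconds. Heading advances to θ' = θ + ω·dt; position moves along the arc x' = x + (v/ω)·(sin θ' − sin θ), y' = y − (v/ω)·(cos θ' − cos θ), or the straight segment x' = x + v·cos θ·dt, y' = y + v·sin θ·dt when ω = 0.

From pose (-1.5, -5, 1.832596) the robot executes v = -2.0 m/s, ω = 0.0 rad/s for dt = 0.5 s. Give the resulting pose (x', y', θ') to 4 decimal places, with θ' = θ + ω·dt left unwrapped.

θ' = 1.8326 + 0.0·0.5 = 1.8326
ω = 0 → straight: x' = -1.5 + -2.0·cos(1.8326)·0.5 = -1.2412
y' = -5 + -2.0·sin(1.8326)·0.5 = -5.9659

(-1.2412, -5.9659, 1.8326)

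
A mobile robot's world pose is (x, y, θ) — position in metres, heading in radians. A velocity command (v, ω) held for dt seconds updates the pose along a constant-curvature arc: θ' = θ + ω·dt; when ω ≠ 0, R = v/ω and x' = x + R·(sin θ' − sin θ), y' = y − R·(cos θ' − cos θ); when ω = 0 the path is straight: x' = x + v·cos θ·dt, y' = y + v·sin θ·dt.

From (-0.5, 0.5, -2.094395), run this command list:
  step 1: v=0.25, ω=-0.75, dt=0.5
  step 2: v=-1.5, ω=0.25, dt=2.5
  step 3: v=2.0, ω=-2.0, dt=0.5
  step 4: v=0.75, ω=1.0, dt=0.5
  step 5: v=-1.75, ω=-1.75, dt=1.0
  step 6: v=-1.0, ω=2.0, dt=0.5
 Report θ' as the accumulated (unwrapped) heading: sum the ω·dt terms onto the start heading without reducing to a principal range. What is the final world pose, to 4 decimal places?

(2.4342, 2.2713, -3.0944)

step 1: θ'=-2.4694 (R=-0.3333) → pose (-0.5811, 0.4058, -2.4694)
step 2: θ'=-1.8444 (R=-6.0000) → pose (1.4595, 3.4794, -1.8444)
step 3: θ'=-2.8444 (R=-1.0000) → pose (0.7895, 2.7934, -2.8444)
step 4: θ'=-2.3444 (R=0.7500) → pose (0.4726, 2.6003, -2.3444)
step 5: θ'=-4.0944 (R=1.0000) → pose (2.0030, 2.4810, -4.0944)
step 6: θ'=-3.0944 (R=-0.5000) → pose (2.4342, 2.2713, -3.0944)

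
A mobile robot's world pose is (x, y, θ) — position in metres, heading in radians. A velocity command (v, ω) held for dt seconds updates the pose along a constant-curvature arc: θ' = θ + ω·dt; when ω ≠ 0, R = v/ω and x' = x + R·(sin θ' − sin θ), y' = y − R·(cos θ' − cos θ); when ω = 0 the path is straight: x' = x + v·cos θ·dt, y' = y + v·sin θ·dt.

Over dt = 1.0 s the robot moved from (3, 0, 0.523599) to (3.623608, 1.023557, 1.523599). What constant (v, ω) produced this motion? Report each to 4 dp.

Δθ = 1.523599 − 0.523599 = 1.000000
ω = Δθ/dt = 1.000000/1.0 = 1.0000
R = −Δy/(cos θ' − cos θ) = 1.2500
v = R·ω = 1.2500·1.0000 = 1.2500

v = 1.2500, ω = 1.0000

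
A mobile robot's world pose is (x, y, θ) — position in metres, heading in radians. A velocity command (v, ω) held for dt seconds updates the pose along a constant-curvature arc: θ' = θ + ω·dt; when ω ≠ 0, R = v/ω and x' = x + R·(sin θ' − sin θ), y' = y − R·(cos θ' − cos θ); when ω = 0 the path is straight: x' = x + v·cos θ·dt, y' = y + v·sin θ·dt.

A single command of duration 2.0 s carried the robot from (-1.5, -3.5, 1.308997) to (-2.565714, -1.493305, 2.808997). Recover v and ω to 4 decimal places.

v = 1.2500, ω = 0.7500

Δθ = 2.808997 − 1.308997 = 1.500000
ω = Δθ/dt = 1.500000/2.0 = 0.7500
R = −Δy/(cos θ' − cos θ) = 1.6667
v = R·ω = 1.6667·0.7500 = 1.2500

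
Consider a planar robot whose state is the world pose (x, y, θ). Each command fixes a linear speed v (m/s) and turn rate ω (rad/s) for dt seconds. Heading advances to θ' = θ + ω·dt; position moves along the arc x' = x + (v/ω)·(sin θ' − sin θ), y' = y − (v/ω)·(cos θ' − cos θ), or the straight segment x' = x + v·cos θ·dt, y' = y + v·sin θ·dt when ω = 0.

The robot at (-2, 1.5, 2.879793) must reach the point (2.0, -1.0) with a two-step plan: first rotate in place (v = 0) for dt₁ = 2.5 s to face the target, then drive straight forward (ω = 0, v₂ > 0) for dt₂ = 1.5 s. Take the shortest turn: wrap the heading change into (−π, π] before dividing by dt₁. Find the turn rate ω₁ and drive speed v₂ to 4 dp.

heading to target = atan2(-1−1.5, 2−-2) = -0.5586
Δθ = wrap(-0.5586 − 2.8798) = 2.8448; ω₁ = Δθ/dt₁ = 1.1379
distance = √((2−-2)² + (-1−1.5)²) = 4.7170; v₂ = distance/dt₂ = 3.1447

ω₁ = 1.1379, v₂ = 3.1447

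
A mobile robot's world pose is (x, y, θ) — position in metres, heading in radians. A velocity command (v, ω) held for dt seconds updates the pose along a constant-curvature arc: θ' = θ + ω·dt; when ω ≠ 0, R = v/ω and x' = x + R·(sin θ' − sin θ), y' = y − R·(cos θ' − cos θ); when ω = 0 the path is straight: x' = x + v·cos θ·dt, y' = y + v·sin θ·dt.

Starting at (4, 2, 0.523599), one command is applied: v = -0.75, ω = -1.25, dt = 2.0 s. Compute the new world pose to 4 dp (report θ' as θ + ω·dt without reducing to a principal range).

(3.1487, 2.7564, -1.9764)

θ' = 0.5236 + -1.25·2.0 = -1.9764
R = v/ω = -0.75/-1.25 = 0.6000
x' = 4 + 0.6000·(sin -1.9764 − sin 0.5236) = 3.1487
y' = 2 − 0.6000·(cos -1.9764 − cos 0.5236) = 2.7564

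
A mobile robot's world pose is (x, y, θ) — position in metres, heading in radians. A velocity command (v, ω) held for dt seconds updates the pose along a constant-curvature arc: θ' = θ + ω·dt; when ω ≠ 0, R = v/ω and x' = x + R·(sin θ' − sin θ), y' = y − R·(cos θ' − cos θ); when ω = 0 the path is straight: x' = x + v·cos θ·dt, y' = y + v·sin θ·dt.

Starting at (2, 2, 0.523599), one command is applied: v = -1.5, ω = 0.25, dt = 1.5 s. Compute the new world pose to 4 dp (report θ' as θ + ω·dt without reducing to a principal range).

(0.3053, 0.5401, 0.8986)

θ' = 0.5236 + 0.25·1.5 = 0.8986
R = v/ω = -1.5/0.25 = -6.0000
x' = 2 + -6.0000·(sin 0.8986 − sin 0.5236) = 0.3053
y' = 2 − -6.0000·(cos 0.8986 − cos 0.5236) = 0.5401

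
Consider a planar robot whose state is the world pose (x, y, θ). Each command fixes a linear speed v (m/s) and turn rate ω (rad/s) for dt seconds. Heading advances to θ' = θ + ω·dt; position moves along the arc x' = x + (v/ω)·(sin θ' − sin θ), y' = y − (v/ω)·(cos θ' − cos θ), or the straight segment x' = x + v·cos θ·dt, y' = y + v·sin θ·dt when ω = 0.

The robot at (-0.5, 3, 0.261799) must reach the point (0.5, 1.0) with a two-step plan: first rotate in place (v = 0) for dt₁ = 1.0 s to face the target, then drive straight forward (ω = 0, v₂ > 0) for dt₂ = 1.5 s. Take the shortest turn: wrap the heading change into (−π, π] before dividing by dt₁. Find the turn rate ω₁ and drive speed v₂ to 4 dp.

ω₁ = -1.3689, v₂ = 1.4907

heading to target = atan2(1−3, 0.5−-0.5) = -1.1071
Δθ = wrap(-1.1071 − 0.2618) = -1.3689; ω₁ = Δθ/dt₁ = -1.3689
distance = √((0.5−-0.5)² + (1−3)²) = 2.2361; v₂ = distance/dt₂ = 1.4907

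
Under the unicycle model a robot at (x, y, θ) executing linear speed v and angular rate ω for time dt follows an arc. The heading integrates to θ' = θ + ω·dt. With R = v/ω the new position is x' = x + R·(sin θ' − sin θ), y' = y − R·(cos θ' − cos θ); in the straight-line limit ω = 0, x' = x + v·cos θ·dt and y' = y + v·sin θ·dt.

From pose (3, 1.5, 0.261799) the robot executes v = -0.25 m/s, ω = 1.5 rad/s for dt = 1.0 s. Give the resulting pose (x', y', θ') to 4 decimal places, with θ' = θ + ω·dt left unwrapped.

(2.8795, 1.3074, 1.7618)

θ' = 0.2618 + 1.5·1.0 = 1.7618
R = v/ω = -0.25/1.5 = -0.1667
x' = 3 + -0.1667·(sin 1.7618 − sin 0.2618) = 2.8795
y' = 1.5 − -0.1667·(cos 1.7618 − cos 0.2618) = 1.3074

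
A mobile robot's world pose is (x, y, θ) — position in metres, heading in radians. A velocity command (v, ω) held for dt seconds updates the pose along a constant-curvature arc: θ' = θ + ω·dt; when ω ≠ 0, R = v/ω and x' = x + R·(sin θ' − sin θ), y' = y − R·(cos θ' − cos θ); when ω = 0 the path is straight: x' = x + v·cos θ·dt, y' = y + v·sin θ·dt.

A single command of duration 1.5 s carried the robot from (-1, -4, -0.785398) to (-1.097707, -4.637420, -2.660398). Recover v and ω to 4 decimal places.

Δθ = -2.660398 − -0.785398 = -1.875000
ω = Δθ/dt = -1.875000/1.5 = -1.2500
R = −Δy/(cos θ' − cos θ) = -0.4000
v = R·ω = -0.4000·-1.2500 = 0.5000

v = 0.5000, ω = -1.2500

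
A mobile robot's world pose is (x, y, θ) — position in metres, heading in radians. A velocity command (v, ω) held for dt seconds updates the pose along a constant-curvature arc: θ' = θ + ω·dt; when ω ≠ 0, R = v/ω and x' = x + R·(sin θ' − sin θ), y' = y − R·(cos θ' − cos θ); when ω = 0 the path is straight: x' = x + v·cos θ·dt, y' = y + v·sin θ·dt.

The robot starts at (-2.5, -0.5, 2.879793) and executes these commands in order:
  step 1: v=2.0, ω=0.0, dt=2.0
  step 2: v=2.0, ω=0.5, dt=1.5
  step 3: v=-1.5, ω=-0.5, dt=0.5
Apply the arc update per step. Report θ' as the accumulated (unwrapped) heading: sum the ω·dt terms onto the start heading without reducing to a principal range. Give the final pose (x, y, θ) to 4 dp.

(-8.5759, 0.4700, 3.3798)

step 1: θ'=2.8798 (straight) → pose (-6.3637, 0.5353, 2.8798)
step 2: θ'=3.6298 (R=4.0000) → pose (-9.2751, 0.2043, 3.6298)
step 3: θ'=3.3798 (R=3.0000) → pose (-8.5759, 0.4700, 3.3798)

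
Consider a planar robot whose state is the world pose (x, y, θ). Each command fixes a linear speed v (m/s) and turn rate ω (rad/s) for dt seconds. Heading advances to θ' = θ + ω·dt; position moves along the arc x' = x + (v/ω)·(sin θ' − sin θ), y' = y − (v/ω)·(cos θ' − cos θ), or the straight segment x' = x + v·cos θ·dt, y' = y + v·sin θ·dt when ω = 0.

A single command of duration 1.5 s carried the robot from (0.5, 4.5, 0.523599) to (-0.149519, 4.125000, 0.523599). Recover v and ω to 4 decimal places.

v = -0.5000, ω = 0.0000

Δθ = 0.523599 − 0.523599 = 0.000000
ω = Δθ/dt = 0.000000/1.5 = 0.0000
ω = 0 → v = (Δx·cos θ + Δy·sin θ)/dt = -0.5000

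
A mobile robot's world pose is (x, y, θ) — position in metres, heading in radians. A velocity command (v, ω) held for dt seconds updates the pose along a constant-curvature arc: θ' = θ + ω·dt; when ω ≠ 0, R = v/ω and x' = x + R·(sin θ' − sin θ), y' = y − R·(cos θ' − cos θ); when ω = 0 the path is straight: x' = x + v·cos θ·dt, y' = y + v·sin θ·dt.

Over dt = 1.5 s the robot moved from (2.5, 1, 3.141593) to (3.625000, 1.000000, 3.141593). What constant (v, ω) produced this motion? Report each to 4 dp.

Δθ = 3.141593 − 3.141593 = 0.000000
ω = Δθ/dt = 0.000000/1.5 = 0.0000
ω = 0 → v = (Δx·cos θ + Δy·sin θ)/dt = -0.7500

v = -0.7500, ω = 0.0000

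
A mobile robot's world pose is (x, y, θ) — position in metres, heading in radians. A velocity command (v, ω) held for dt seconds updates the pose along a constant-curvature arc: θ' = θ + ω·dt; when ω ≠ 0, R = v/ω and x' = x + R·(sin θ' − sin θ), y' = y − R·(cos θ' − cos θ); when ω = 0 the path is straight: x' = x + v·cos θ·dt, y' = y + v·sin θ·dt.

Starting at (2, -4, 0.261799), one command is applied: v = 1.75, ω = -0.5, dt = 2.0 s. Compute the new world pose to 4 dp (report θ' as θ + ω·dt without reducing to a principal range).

(5.2612, -4.7919, -0.7382)

θ' = 0.2618 + -0.5·2.0 = -0.7382
R = v/ω = 1.75/-0.5 = -3.5000
x' = 2 + -3.5000·(sin -0.7382 − sin 0.2618) = 5.2612
y' = -4 − -3.5000·(cos -0.7382 − cos 0.2618) = -4.7919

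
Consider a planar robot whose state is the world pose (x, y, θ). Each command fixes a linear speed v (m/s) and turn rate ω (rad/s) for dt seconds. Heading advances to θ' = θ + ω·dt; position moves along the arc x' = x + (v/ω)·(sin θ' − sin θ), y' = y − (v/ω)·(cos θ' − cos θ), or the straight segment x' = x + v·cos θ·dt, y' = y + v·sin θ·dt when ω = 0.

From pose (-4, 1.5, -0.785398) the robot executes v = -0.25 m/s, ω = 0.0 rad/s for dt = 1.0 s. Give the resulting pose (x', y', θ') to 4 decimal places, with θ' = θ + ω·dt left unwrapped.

(-4.1768, 1.6768, -0.7854)

θ' = -0.7854 + 0.0·1.0 = -0.7854
ω = 0 → straight: x' = -4 + -0.25·cos(-0.7854)·1.0 = -4.1768
y' = 1.5 + -0.25·sin(-0.7854)·1.0 = 1.6768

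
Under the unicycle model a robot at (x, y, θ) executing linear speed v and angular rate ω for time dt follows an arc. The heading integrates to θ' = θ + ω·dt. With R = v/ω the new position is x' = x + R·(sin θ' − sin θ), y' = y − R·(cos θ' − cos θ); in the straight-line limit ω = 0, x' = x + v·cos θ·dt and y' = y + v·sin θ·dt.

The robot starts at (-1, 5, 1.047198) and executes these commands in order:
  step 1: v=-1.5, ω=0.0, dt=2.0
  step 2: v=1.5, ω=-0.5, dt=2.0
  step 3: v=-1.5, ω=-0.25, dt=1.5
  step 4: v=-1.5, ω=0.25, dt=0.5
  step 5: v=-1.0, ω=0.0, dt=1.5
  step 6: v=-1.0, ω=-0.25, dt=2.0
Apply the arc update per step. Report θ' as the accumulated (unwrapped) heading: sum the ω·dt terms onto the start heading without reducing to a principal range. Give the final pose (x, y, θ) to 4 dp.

step 1: θ'=1.0472 (straight) → pose (-2.5000, 2.4019, 1.0472)
step 2: θ'=0.0472 (R=-3.0000) → pose (-0.0435, 3.8986, 0.0472)
step 3: θ'=-0.3278 (R=6.0000) → pose (-2.2583, 4.2114, -0.3278)
step 4: θ'=-0.2028 (R=-6.0000) → pose (-2.9816, 4.4079, -0.2028)
step 5: θ'=-0.2028 (straight) → pose (-4.4509, 4.7100, -0.2028)
step 6: θ'=-0.7028 (R=4.0000) → pose (-6.2306, 5.5759, -0.7028)

(-6.2306, 5.5759, -0.7028)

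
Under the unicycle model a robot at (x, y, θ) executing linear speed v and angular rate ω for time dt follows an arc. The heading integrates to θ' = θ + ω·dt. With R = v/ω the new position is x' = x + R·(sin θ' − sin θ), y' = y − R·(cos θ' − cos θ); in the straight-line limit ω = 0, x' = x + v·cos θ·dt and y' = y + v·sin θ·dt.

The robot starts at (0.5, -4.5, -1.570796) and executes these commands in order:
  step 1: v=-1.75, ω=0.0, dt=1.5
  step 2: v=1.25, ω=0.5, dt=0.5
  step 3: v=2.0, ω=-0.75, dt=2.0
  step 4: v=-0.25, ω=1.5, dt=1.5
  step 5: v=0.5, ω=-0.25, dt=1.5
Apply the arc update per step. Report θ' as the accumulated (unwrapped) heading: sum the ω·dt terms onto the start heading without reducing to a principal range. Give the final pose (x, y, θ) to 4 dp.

(-0.5864, -5.8982, -0.9458)

step 1: θ'=-1.5708 (straight) → pose (0.5000, -1.8750, -1.5708)
step 2: θ'=-1.3208 (R=2.5000) → pose (0.5777, -2.4935, -1.3208)
step 3: θ'=-2.8208 (R=-2.6667) → pose (-1.1652, -5.6839, -2.8208)
step 4: θ'=-0.5708 (R=-0.1667) → pose (-1.1277, -5.3855, -0.5708)
step 5: θ'=-0.9458 (R=-2.0000) → pose (-0.5864, -5.8982, -0.9458)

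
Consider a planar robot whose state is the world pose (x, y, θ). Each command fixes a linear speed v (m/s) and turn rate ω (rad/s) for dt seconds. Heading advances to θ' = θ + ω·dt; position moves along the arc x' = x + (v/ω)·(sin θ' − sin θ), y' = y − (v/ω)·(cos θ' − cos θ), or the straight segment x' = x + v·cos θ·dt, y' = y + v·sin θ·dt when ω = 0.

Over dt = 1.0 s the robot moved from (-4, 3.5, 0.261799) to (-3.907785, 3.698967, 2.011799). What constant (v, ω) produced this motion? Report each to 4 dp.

Δθ = 2.011799 − 0.261799 = 1.750000
ω = Δθ/dt = 1.750000/1.0 = 1.7500
R = −Δy/(cos θ' − cos θ) = 0.1429
v = R·ω = 0.1429·1.7500 = 0.2500

v = 0.2500, ω = 1.7500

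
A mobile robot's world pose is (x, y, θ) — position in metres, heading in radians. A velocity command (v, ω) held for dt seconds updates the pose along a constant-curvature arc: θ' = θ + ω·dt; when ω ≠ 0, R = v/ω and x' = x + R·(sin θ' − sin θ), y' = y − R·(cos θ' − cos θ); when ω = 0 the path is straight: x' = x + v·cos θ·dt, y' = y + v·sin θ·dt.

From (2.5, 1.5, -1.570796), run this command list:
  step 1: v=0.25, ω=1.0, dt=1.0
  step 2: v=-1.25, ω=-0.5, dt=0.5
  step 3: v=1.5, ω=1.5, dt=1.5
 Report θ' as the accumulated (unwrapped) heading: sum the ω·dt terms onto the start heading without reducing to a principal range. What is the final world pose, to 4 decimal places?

step 1: θ'=-0.5708 (R=0.2500) → pose (2.6149, 1.2896, -0.5708)
step 2: θ'=-0.8208 (R=2.5000) → pose (2.1365, 1.6892, -0.8208)
step 3: θ'=1.4292 (R=1.0000) → pose (3.8581, 2.2297, 1.4292)

(3.8581, 2.2297, 1.4292)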